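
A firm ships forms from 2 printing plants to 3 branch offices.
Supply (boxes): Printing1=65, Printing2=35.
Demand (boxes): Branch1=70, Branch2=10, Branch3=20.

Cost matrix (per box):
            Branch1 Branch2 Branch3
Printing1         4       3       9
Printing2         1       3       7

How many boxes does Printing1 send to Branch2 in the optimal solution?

10

Solving gives:
  Printing1->Branch1: 35 × 4 = 140
  Printing1->Branch2: 10 × 3 = 30
  Printing1->Branch3: 20 × 9 = 180
  Printing2->Branch1: 35 × 1 = 35
Total cost = 385.
So Printing1→Branch2 carries 10 boxes.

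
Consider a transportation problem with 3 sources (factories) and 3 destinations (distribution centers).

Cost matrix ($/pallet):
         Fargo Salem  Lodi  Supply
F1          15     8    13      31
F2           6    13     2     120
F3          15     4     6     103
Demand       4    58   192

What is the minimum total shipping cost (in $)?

An optimal shipping plan:
  F1->Salem: 31 × $8 = $248
  F2->Fargo: 4 × $6 = $24
  F2->Lodi: 116 × $2 = $232
  F3->Salem: 27 × $4 = $108
  F3->Lodi: 76 × $6 = $456
Total = 248 + 24 + 232 + 108 + 456 = $1068.

1068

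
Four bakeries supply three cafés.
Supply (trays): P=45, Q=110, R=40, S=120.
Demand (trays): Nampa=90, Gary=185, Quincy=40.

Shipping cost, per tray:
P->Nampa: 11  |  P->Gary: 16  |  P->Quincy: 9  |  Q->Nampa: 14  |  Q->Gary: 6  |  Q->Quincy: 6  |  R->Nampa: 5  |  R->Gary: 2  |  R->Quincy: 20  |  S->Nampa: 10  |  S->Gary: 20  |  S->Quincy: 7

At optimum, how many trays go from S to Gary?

Solving gives:
  P to Nampa: 10 trays
  P to Gary: 35 trays
  Q to Gary: 110 trays
  R to Gary: 40 trays
  S to Nampa: 80 trays
  S to Quincy: 40 trays
Total cost = 2490.
The route S→Gary is not used.

0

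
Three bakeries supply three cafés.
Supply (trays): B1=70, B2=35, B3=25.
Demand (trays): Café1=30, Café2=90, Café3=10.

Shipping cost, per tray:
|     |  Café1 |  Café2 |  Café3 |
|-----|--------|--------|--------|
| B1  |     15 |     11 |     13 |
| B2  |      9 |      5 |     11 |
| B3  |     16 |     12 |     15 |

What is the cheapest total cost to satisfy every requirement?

One minimum-cost allocation:
  B1–Café2: 60 × 11 = 660
  B1–Café3: 10 × 13 = 130
  B2–Café1: 5 × 9 = 45
  B2–Café2: 30 × 5 = 150
  B3–Café1: 25 × 16 = 400
Total = 660 + 130 + 45 + 150 + 400 = 1385.
(Supply check: B1 ships 70; B2 ships 35; B3 ships 25.)

1385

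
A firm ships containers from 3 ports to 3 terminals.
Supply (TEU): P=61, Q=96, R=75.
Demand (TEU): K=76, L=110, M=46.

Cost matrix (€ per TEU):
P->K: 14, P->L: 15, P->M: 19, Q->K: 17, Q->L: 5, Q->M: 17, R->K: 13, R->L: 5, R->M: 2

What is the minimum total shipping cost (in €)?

Optimal allocation:
  P->K: 61 × €14 = €854
  Q->L: 96 × €5 = €480
  R->K: 15 × €13 = €195
  R->L: 14 × €5 = €70
  R->M: 46 × €2 = €92
Total = 854 + 480 + 195 + 70 + 92 = €1691.
(Supply check: P ships 61; Q ships 96; R ships 75.)

1691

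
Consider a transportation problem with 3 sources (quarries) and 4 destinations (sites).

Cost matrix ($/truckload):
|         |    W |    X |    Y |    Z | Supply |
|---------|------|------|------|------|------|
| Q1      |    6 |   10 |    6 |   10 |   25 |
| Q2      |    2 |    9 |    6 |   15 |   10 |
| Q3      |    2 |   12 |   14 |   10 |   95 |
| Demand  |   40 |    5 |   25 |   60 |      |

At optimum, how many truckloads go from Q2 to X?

Solving gives:
  Q1 to Y: 20 × $6 = $120
  Q1 to Z: 5 × $10 = $50
  Q2 to X: 5 × $9 = $45
  Q2 to Y: 5 × $6 = $30
  Q3 to W: 40 × $2 = $80
  Q3 to Z: 55 × $10 = $550
Total cost = $875.
So Q2→X carries 5 truckloads.

5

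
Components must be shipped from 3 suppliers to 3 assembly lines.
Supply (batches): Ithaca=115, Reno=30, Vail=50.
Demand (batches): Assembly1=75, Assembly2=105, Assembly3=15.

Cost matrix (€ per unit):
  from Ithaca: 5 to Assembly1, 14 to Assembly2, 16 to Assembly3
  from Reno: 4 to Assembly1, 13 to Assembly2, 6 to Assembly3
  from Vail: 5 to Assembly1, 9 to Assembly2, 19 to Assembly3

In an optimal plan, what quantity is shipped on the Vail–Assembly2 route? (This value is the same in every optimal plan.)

50

The minimum-cost plan:
  Ithaca to Assembly1: 60 × €5 = €300
  Ithaca to Assembly2: 55 × €14 = €770
  Reno to Assembly1: 15 × €4 = €60
  Reno to Assembly3: 15 × €6 = €90
  Vail to Assembly2: 50 × €9 = €450
Total cost = €1670.
So Vail→Assembly2 carries 50 batches.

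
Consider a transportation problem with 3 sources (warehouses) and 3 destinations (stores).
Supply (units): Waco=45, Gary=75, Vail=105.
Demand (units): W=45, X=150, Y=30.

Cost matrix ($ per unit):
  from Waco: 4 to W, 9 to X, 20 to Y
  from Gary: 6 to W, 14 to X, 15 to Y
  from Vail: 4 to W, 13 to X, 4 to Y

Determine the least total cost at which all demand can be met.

One minimum-cost allocation:
  Waco–X: 45 × $9 = $405
  Gary–X: 75 × $14 = $1050
  Vail–W: 45 × $4 = $180
  Vail–X: 30 × $13 = $390
  Vail–Y: 30 × $4 = $120
Total = 405 + 1050 + 180 + 390 + 120 = $2145.
(Supply check: Waco ships 45; Gary ships 75; Vail ships 105.)

2145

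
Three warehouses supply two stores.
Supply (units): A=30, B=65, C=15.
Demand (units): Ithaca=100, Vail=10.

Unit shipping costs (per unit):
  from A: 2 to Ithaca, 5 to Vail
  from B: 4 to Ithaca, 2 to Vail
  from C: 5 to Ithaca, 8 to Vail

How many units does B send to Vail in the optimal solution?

10

Optimal shipments:
  A->Ithaca: 30 units
  B->Ithaca: 55 units
  B->Vail: 10 units
  C->Ithaca: 15 units
Total cost = 375.
So B→Vail carries 10 units.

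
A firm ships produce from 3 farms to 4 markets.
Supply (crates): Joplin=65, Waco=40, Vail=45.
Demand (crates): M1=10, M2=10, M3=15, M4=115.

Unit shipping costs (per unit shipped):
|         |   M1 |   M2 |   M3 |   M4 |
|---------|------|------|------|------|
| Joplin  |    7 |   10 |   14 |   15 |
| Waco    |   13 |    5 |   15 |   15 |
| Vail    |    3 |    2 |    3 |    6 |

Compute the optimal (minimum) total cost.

Optimal allocation:
  Joplin–M1: 10 × 7 = 70
  Joplin–M4: 55 × 15 = 825
  Waco–M2: 10 × 5 = 50
  Waco–M4: 30 × 15 = 450
  Vail–M3: 15 × 3 = 45
  Vail–M4: 30 × 6 = 180
Total = 70 + 825 + 50 + 450 + 45 + 180 = 1620.
(Supply check: Joplin ships 65; Waco ships 40; Vail ships 45.)

1620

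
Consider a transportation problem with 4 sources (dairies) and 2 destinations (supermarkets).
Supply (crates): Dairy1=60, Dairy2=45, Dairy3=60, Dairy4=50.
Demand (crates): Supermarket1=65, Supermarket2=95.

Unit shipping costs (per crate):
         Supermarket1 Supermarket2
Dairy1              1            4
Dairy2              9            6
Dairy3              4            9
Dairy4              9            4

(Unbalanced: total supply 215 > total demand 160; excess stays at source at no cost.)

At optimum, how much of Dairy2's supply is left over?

0

Minimum-cost shipments:
  Dairy1->Supermarket1: 60 × 1 = 60
  Dairy2->Supermarket2: 45 × 6 = 270
  Dairy3->Supermarket1: 5 × 4 = 20
  Dairy4->Supermarket2: 50 × 4 = 200
Total cost = 550.
Dairy2 ships 45 of its 45, leaving 0.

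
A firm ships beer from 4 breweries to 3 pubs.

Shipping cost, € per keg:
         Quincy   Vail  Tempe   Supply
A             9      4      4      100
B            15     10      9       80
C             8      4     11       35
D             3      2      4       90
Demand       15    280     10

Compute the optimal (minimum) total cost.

One minimum-cost allocation:
  A–Vail: 100 × €4 = €400
  B–Vail: 70 × €10 = €700
  B–Tempe: 10 × €9 = €90
  C–Vail: 35 × €4 = €140
  D–Quincy: 15 × €3 = €45
  D–Vail: 75 × €2 = €150
Total = 400 + 700 + 90 + 140 + 45 + 150 = €1525.
(Supply check: A ships 100; B ships 80; C ships 35; D ships 90.)

1525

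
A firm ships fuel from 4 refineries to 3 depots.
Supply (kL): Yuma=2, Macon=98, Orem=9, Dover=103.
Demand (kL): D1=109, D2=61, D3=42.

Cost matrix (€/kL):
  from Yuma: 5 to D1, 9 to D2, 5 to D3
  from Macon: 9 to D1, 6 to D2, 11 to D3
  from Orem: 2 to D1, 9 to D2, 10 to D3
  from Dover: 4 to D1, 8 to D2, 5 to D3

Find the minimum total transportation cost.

A cheapest plan:
  Yuma->D3: 2 kL
  Macon->D1: 37 kL
  Macon->D2: 61 kL
  Orem->D1: 9 kL
  Dover->D1: 63 kL
  Dover->D3: 40 kL
Total cost = €1179.

1179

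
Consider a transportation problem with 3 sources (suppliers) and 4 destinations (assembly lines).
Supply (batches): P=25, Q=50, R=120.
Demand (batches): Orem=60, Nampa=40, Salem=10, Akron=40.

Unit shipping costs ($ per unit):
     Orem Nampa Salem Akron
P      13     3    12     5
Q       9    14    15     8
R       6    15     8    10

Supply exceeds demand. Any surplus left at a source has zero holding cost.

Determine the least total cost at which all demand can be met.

1050

Optimal allocation:
  P–Nampa: 25 × $3 = $75
  Q–Nampa: 10 × $14 = $140
  Q–Akron: 40 × $8 = $320
  R–Orem: 60 × $6 = $360
  R–Nampa: 5 × $15 = $75
  R–Salem: 10 × $8 = $80
Total = 75 + 140 + 320 + 360 + 75 + 80 = $1050.
(Supply check: P ships 25; Q ships 50; R ships 75.)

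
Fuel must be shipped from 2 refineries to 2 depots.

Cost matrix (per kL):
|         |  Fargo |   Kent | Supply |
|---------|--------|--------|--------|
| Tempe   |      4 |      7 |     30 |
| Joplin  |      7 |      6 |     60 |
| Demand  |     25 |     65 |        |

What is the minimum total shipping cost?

495

An optimal shipping plan:
  Tempe–Fargo: 25 × 4 = 100
  Tempe–Kent: 5 × 7 = 35
  Joplin–Kent: 60 × 6 = 360
Total = 100 + 35 + 360 = 495.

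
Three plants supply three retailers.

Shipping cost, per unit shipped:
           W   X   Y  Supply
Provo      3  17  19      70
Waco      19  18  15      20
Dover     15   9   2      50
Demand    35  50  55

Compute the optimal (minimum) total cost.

1145

An optimal shipping plan:
  Provo to W: 35 × 3 = 105
  Provo to X: 35 × 17 = 595
  Waco to X: 15 × 18 = 270
  Waco to Y: 5 × 15 = 75
  Dover to Y: 50 × 2 = 100
Total = 105 + 595 + 270 + 75 + 100 = 1145.
(Supply check: Provo ships 70; Waco ships 20; Dover ships 50.)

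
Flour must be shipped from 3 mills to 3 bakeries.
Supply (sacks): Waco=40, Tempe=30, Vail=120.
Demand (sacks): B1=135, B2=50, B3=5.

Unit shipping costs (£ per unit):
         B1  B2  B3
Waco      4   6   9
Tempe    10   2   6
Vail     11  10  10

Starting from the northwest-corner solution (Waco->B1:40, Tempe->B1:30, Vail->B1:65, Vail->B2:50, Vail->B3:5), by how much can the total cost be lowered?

Current plan cost = 40·4 + 30·10 + 65·11 + 50·10 + 5·10 = £1725.
Optimal plan:
  Waco→B1: 40 × £4 = £160
  Tempe→B2: 30 × £2 = £60
  Vail→B1: 95 × £11 = £1045
  Vail→B2: 20 × £10 = £200
  Vail→B3: 5 × £10 = £50
Optimal cost = £1515.
Saving = 1725 − 1515 = £210.

210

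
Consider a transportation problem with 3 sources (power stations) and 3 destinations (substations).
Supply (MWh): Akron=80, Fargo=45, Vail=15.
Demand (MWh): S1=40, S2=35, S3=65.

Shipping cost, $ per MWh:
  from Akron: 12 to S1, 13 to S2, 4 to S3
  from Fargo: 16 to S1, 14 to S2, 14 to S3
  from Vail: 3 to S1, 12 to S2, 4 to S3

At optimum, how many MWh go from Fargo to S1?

10

The minimum-cost plan:
  Akron→S1: 15 × $12 = $180
  Akron→S3: 65 × $4 = $260
  Fargo→S1: 10 × $16 = $160
  Fargo→S2: 35 × $14 = $490
  Vail→S1: 15 × $3 = $45
Total cost = $1135.
So Fargo→S1 carries 10 MWh.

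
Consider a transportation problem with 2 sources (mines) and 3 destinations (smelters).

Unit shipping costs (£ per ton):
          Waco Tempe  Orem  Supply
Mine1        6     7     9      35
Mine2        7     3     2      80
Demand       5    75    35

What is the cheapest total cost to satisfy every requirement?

An optimal shipping plan:
  Mine1 to Waco: 5 × £6 = £30
  Mine1 to Tempe: 30 × £7 = £210
  Mine2 to Tempe: 45 × £3 = £135
  Mine2 to Orem: 35 × £2 = £70
Total = 30 + 210 + 135 + 70 = £445.

445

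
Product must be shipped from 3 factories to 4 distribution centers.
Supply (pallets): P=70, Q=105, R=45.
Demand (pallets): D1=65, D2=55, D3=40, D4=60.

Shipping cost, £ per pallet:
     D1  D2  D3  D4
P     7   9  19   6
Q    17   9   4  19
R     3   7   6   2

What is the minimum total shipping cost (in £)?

Optimal allocation:
  P→D1: 10 pallets
  P→D4: 60 pallets
  Q→D1: 10 pallets
  Q→D2: 55 pallets
  Q→D3: 40 pallets
  R→D1: 45 pallets
Total cost = £1390.
(Supply check: P ships 70; Q ships 105; R ships 45.)

1390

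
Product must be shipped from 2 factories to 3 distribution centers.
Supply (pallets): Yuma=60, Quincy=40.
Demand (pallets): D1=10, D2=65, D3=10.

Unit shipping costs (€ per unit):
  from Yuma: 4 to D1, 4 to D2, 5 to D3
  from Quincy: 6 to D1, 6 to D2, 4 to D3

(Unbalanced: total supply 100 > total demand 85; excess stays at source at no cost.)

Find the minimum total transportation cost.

An optimal shipping plan:
  Yuma->D1: 10 × €4 = €40
  Yuma->D2: 50 × €4 = €200
  Quincy->D2: 15 × €6 = €90
  Quincy->D3: 10 × €4 = €40
Total = 40 + 200 + 90 + 40 = €370.

370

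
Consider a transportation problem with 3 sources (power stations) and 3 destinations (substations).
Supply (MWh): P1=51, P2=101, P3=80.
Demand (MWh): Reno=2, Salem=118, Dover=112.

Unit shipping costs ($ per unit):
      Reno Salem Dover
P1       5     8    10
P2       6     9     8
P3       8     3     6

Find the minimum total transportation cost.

1472

One minimum-cost allocation:
  P1 to Reno: 2 × $5 = $10
  P1 to Salem: 38 × $8 = $304
  P1 to Dover: 11 × $10 = $110
  P2 to Dover: 101 × $8 = $808
  P3 to Salem: 80 × $3 = $240
Total = 10 + 304 + 110 + 808 + 240 = $1472.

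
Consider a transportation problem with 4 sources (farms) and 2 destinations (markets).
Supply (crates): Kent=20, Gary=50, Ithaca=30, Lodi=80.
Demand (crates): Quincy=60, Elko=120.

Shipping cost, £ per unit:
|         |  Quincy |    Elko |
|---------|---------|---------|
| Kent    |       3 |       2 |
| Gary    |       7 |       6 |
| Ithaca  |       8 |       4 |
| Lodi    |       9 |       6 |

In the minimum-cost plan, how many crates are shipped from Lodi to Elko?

80

Solving gives:
  Kent to Quincy: 20 × £3 = £60
  Gary to Quincy: 40 × £7 = £280
  Gary to Elko: 10 × £6 = £60
  Ithaca to Elko: 30 × £4 = £120
  Lodi to Elko: 80 × £6 = £480
Total cost = £1000.
So Lodi→Elko carries 80 crates.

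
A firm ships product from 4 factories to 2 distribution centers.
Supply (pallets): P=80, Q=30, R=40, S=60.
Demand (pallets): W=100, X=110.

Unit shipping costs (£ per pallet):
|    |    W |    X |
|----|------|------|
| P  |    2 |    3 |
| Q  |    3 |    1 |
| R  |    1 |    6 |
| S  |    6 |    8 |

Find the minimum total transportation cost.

Optimal allocation:
  P to X: 80 pallets
  Q to X: 30 pallets
  R to W: 40 pallets
  S to W: 60 pallets
Total cost = £670.

670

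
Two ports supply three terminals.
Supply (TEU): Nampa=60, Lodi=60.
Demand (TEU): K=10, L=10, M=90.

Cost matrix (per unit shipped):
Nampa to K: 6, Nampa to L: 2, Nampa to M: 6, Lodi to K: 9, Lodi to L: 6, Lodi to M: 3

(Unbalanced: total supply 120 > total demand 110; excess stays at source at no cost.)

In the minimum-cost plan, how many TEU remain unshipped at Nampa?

10

Minimum-cost shipments:
  Nampa->K: 10 TEU
  Nampa->L: 10 TEU
  Nampa->M: 30 TEU
  Lodi->M: 60 TEU
Total cost = 440.
Nampa ships 50 of its 60, leaving 10.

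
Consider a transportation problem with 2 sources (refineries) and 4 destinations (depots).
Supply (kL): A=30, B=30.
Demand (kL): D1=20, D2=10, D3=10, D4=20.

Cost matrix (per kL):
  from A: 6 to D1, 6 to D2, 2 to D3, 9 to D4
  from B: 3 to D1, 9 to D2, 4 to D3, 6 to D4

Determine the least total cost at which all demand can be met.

A cheapest plan:
  A→D1: 10 × 6 = 60
  A→D2: 10 × 6 = 60
  A→D3: 10 × 2 = 20
  B→D1: 10 × 3 = 30
  B→D4: 20 × 6 = 120
Total = 60 + 60 + 20 + 30 + 120 = 290.

290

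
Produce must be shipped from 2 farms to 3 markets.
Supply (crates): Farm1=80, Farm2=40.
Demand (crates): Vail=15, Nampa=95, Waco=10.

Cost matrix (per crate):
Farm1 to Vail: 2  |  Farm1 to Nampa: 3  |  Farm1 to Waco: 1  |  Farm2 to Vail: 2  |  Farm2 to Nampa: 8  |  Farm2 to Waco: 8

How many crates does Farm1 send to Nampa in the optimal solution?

The minimum-cost plan:
  Farm1–Nampa: 70 crates
  Farm1–Waco: 10 crates
  Farm2–Vail: 15 crates
  Farm2–Nampa: 25 crates
Total cost = 450.
So Farm1→Nampa carries 70 crates.

70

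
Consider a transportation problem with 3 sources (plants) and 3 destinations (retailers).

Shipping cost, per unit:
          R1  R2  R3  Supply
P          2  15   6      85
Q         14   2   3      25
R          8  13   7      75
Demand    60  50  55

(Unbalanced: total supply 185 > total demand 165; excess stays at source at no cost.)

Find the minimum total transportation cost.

855

One minimum-cost allocation:
  P->R1: 60 units
  P->R3: 25 units
  Q->R2: 25 units
  R->R2: 25 units
  R->R3: 30 units
Total cost = 855.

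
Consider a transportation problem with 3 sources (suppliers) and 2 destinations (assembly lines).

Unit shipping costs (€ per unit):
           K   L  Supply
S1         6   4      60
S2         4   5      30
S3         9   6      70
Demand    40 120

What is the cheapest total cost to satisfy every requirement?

An optimal shipping plan:
  S1->K: 10 × €6 = €60
  S1->L: 50 × €4 = €200
  S2->K: 30 × €4 = €120
  S3->L: 70 × €6 = €420
Total = 60 + 200 + 120 + 420 = €800.

800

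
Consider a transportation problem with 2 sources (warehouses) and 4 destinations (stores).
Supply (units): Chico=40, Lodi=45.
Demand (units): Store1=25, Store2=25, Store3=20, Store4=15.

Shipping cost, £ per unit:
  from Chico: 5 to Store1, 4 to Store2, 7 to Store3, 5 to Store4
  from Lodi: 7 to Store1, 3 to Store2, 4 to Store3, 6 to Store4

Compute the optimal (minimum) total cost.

355

One minimum-cost allocation:
  Chico->Store1: 25 × £5 = £125
  Chico->Store4: 15 × £5 = £75
  Lodi->Store2: 25 × £3 = £75
  Lodi->Store3: 20 × £4 = £80
Total = 125 + 75 + 75 + 80 = £355.
(Supply check: Chico ships 40; Lodi ships 45.)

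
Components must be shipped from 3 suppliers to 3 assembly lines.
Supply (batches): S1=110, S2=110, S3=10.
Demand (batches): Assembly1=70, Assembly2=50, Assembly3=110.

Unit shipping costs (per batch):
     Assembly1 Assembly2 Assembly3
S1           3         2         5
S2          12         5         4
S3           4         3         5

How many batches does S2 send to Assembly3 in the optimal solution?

110

Solving gives:
  S1–Assembly1: 60 × 3 = 180
  S1–Assembly2: 50 × 2 = 100
  S2–Assembly3: 110 × 4 = 440
  S3–Assembly1: 10 × 4 = 40
Total cost = 760.
So S2→Assembly3 carries 110 batches.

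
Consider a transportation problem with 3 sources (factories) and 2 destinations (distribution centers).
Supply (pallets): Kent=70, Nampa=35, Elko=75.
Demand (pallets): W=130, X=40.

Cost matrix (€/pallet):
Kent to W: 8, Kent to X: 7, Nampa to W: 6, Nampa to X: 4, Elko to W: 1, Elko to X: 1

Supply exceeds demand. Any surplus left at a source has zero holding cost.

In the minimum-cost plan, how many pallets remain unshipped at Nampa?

0

Minimum-cost shipments:
  Kent->W: 55 pallets
  Kent->X: 5 pallets
  Nampa->X: 35 pallets
  Elko->W: 75 pallets
Total cost = €690.
Nampa ships 35 of its 35, leaving 0.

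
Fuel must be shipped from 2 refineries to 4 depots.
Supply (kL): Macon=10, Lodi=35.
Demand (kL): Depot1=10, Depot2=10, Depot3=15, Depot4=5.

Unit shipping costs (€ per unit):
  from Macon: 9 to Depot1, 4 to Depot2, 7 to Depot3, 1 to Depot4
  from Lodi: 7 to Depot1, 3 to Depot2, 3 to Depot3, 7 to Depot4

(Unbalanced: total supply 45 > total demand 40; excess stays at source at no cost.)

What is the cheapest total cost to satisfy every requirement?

150

One minimum-cost allocation:
  Macon to Depot4: 5 kL
  Lodi to Depot1: 10 kL
  Lodi to Depot2: 10 kL
  Lodi to Depot3: 15 kL
Total cost = €150.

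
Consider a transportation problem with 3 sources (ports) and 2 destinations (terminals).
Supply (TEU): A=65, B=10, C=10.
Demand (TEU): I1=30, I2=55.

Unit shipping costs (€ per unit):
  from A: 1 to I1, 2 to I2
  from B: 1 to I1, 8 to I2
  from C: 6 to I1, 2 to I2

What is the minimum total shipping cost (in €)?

140

A cheapest plan:
  A to I1: 20 TEU
  A to I2: 45 TEU
  B to I1: 10 TEU
  C to I2: 10 TEU
Total cost = €140.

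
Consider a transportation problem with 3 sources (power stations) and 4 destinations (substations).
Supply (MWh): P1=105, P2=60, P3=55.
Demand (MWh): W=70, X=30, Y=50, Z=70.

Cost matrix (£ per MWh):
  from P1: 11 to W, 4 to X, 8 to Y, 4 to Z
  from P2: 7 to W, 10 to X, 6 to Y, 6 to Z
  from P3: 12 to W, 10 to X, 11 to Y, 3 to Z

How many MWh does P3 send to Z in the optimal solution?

The minimum-cost plan:
  P1→W: 10 × £11 = £110
  P1→X: 30 × £4 = £120
  P1→Y: 50 × £8 = £400
  P1→Z: 15 × £4 = £60
  P2→W: 60 × £7 = £420
  P3→Z: 55 × £3 = £165
Total cost = £1275.
So P3→Z carries 55 MWh.

55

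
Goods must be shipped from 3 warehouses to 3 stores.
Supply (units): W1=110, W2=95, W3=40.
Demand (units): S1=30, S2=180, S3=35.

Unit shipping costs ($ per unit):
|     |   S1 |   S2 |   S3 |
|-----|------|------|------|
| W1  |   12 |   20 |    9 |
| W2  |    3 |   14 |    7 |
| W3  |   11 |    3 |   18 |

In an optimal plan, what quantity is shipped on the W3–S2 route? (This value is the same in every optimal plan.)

40

Optimal shipments:
  W1 to S2: 75 × $20 = $1500
  W1 to S3: 35 × $9 = $315
  W2 to S1: 30 × $3 = $90
  W2 to S2: 65 × $14 = $910
  W3 to S2: 40 × $3 = $120
Total cost = $2935.
So W3→S2 carries 40 units.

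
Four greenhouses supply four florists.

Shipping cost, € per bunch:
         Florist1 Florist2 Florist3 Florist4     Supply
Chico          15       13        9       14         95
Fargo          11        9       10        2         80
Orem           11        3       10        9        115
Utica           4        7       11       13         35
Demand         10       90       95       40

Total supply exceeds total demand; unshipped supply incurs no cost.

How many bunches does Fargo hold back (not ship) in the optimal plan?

40

An optimal plan:
  Chico→Florist3: 95 × €9 = €855
  Fargo→Florist4: 40 × €2 = €80
  Orem→Florist2: 90 × €3 = €270
  Utica→Florist1: 10 × €4 = €40
Total cost = €1245.
Fargo ships 40 of its 80, leaving 40.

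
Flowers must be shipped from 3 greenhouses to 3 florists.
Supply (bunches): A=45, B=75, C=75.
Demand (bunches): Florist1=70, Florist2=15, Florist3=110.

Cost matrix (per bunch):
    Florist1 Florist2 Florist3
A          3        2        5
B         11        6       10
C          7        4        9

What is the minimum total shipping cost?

An optimal shipping plan:
  A→Florist1: 10 × 3 = 30
  A→Florist3: 35 × 5 = 175
  B→Florist3: 75 × 10 = 750
  C→Florist1: 60 × 7 = 420
  C→Florist2: 15 × 4 = 60
Total = 30 + 175 + 750 + 420 + 60 = 1435.

1435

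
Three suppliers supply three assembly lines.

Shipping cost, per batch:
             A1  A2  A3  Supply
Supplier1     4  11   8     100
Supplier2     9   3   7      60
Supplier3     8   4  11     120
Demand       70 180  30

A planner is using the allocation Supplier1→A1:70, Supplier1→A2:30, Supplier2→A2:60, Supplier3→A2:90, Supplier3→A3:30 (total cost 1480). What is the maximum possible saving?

300

Current plan cost = 70·4 + 30·11 + 60·3 + 90·4 + 30·11 = 1480.
Optimal plan:
  Supplier1–A1: 70 × 4 = 280
  Supplier1–A3: 30 × 8 = 240
  Supplier2–A2: 60 × 3 = 180
  Supplier3–A2: 120 × 4 = 480
Optimal cost = 1180.
Saving = 1480 − 1180 = 300.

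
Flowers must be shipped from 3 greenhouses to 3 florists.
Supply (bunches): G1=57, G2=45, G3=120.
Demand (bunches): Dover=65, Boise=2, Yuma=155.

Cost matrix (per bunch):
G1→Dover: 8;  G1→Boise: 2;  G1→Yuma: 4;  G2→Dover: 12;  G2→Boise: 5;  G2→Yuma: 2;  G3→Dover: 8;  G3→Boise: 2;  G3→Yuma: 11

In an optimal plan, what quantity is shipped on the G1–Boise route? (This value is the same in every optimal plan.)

0

The minimum-cost plan:
  G1→Yuma: 57 bunches
  G2→Yuma: 45 bunches
  G3→Dover: 65 bunches
  G3→Boise: 2 bunches
  G3→Yuma: 53 bunches
Total cost = 1425.
The route G1→Boise is not used.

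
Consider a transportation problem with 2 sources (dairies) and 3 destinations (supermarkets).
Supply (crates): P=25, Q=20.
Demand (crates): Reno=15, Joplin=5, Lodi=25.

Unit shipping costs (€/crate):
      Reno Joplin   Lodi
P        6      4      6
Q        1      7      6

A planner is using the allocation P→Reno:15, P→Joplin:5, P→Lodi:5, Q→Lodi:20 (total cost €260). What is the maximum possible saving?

75

Current plan cost = 15·6 + 5·4 + 5·6 + 20·6 = €260.
Optimal plan:
  P to Joplin: 5 × €4 = €20
  P to Lodi: 20 × €6 = €120
  Q to Reno: 15 × €1 = €15
  Q to Lodi: 5 × €6 = €30
Optimal cost = €185.
Saving = 260 − 185 = €75.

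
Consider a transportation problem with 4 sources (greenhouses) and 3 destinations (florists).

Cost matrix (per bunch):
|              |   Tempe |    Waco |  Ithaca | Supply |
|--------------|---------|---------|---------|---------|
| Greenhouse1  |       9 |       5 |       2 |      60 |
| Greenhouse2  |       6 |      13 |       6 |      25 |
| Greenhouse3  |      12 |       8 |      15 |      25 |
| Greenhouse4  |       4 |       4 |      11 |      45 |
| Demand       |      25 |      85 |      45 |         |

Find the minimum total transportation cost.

An optimal shipping plan:
  Greenhouse1–Waco: 15 × 5 = 75
  Greenhouse1–Ithaca: 45 × 2 = 90
  Greenhouse2–Tempe: 25 × 6 = 150
  Greenhouse3–Waco: 25 × 8 = 200
  Greenhouse4–Waco: 45 × 4 = 180
Total = 75 + 90 + 150 + 200 + 180 = 695.
(Supply check: Greenhouse1 ships 60; Greenhouse2 ships 25; Greenhouse3 ships 25; Greenhouse4 ships 45.)

695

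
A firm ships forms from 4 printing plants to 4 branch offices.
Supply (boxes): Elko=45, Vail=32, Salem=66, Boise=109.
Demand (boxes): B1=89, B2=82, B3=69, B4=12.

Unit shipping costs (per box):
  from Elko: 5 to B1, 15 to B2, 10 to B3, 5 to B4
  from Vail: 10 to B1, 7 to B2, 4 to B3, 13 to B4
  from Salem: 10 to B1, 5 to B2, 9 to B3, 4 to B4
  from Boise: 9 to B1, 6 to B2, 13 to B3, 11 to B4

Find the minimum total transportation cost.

An optimal shipping plan:
  Elko to B1: 45 × 5 = 225
  Vail to B3: 32 × 4 = 128
  Salem to B2: 17 × 5 = 85
  Salem to B3: 37 × 9 = 333
  Salem to B4: 12 × 4 = 48
  Boise to B1: 44 × 9 = 396
  Boise to B2: 65 × 6 = 390
Total = 225 + 128 + 85 + 333 + 48 + 396 + 390 = 1605.

1605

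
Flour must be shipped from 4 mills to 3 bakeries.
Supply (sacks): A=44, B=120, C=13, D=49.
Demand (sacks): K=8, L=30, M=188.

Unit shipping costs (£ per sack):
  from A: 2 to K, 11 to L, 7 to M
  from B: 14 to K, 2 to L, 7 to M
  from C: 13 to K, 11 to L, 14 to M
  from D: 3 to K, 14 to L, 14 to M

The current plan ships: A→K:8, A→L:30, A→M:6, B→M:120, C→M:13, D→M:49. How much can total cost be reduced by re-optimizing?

318

Current plan cost = 8·2 + 30·11 + 6·7 + 120·7 + 13·14 + 49·14 = £2096.
Optimal plan:
  A→M: 44 × £7 = £308
  B→L: 30 × £2 = £60
  B→M: 90 × £7 = £630
  C→M: 13 × £14 = £182
  D→K: 8 × £3 = £24
  D→M: 41 × £14 = £574
Optimal cost = £1778.
Saving = 2096 − 1778 = £318.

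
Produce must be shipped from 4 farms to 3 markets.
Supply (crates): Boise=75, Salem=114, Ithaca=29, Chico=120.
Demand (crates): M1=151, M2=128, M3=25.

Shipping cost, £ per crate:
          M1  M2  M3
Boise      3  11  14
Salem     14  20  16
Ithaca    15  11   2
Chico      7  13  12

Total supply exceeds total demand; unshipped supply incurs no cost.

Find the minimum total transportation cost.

One minimum-cost allocation:
  Boise→M1: 75 × £3 = £225
  Salem→M1: 76 × £14 = £1064
  Salem→M2: 4 × £20 = £80
  Ithaca→M2: 4 × £11 = £44
  Ithaca→M3: 25 × £2 = £50
  Chico→M2: 120 × £13 = £1560
Total = 225 + 1064 + 80 + 44 + 50 + 1560 = £3023.

3023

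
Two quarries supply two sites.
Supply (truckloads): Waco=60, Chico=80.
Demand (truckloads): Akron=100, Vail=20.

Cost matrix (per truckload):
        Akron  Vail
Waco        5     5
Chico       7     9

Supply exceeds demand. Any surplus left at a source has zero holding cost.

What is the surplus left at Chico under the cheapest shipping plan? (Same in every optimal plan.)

An optimal plan:
  Waco–Akron: 40 × 5 = 200
  Waco–Vail: 20 × 5 = 100
  Chico–Akron: 60 × 7 = 420
Total cost = 720.
Chico ships 60 of its 80, leaving 20.

20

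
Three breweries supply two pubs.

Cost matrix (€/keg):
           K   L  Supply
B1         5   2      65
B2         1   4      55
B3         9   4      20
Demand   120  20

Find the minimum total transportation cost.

460

An optimal shipping plan:
  B1–K: 65 kegs
  B2–K: 55 kegs
  B3–L: 20 kegs
Total cost = €460.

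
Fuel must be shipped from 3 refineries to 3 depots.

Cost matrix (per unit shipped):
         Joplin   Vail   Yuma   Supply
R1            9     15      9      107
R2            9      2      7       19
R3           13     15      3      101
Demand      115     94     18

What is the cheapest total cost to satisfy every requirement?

One minimum-cost allocation:
  R1 to Joplin: 107 × 9 = 963
  R2 to Vail: 19 × 2 = 38
  R3 to Joplin: 8 × 13 = 104
  R3 to Vail: 75 × 15 = 1125
  R3 to Yuma: 18 × 3 = 54
Total = 963 + 38 + 104 + 1125 + 54 = 2284.
(Supply check: R1 ships 107; R2 ships 19; R3 ships 101.)

2284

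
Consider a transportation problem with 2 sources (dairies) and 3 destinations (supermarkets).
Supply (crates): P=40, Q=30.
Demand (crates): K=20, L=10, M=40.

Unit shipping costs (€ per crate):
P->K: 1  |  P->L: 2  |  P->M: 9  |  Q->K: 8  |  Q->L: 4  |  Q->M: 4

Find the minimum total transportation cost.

250

One minimum-cost allocation:
  P–K: 20 crates
  P–L: 10 crates
  P–M: 10 crates
  Q–M: 30 crates
Total cost = €250.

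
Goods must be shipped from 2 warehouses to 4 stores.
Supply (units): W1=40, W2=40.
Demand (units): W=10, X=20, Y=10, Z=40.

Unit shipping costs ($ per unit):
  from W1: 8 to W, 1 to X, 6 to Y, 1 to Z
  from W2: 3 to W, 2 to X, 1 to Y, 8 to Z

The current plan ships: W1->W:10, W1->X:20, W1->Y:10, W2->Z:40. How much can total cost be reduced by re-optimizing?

Current plan cost = 10·8 + 20·1 + 10·6 + 40·8 = $480.
Optimal plan:
  W1->Z: 40 units
  W2->W: 10 units
  W2->X: 20 units
  W2->Y: 10 units
Optimal cost = $120.
Saving = 480 − 120 = $360.

360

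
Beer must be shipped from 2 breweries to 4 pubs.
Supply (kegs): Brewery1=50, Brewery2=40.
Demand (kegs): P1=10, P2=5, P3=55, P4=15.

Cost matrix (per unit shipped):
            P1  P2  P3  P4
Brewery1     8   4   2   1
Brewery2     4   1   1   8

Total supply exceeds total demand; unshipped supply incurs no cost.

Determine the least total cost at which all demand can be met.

A cheapest plan:
  Brewery1→P3: 30 kegs
  Brewery1→P4: 15 kegs
  Brewery2→P1: 10 kegs
  Brewery2→P2: 5 kegs
  Brewery2→P3: 25 kegs
Total cost = 145.
(Supply check: Brewery1 ships 45; Brewery2 ships 40.)

145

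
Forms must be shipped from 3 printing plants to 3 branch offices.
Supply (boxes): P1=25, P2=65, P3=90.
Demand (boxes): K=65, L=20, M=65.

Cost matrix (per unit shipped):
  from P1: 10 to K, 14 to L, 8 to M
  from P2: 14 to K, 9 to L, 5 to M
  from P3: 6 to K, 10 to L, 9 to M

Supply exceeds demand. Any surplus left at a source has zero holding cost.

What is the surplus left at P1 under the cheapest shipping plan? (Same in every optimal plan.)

25

An optimal plan:
  P2->M: 65 × 5 = 325
  P3->K: 65 × 6 = 390
  P3->L: 20 × 10 = 200
Total cost = 915.
P1 ships 0 of its 25, leaving 25.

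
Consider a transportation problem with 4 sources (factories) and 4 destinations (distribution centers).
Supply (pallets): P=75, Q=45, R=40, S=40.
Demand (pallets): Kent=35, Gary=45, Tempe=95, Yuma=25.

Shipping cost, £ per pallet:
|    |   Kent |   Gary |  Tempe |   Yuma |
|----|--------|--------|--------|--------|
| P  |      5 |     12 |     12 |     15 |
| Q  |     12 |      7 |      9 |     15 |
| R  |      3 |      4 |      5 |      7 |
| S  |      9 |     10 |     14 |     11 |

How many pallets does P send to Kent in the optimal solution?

35

The minimum-cost plan:
  P→Kent: 35 × £5 = £175
  P→Tempe: 40 × £12 = £480
  Q→Gary: 30 × £7 = £210
  Q→Tempe: 15 × £9 = £135
  R→Tempe: 40 × £5 = £200
  S→Gary: 15 × £10 = £150
  S→Yuma: 25 × £11 = £275
Total cost = £1625.
So P→Kent carries 35 pallets.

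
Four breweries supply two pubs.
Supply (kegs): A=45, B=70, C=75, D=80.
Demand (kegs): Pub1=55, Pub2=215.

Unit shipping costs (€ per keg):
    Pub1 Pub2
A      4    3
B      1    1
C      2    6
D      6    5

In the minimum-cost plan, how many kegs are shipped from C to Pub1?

55

Optimal shipments:
  A–Pub2: 45 × €3 = €135
  B–Pub2: 70 × €1 = €70
  C–Pub1: 55 × €2 = €110
  C–Pub2: 20 × €6 = €120
  D–Pub2: 80 × €5 = €400
Total cost = €835.
So C→Pub1 carries 55 kegs.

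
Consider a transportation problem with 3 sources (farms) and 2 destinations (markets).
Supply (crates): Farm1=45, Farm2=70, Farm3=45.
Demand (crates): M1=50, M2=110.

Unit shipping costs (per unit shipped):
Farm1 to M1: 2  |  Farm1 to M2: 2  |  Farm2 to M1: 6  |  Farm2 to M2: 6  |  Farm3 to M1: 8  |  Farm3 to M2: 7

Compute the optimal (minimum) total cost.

A cheapest plan:
  Farm1→M2: 45 × 2 = 90
  Farm2→M1: 50 × 6 = 300
  Farm2→M2: 20 × 6 = 120
  Farm3→M2: 45 × 7 = 315
Total = 90 + 300 + 120 + 315 = 825.

825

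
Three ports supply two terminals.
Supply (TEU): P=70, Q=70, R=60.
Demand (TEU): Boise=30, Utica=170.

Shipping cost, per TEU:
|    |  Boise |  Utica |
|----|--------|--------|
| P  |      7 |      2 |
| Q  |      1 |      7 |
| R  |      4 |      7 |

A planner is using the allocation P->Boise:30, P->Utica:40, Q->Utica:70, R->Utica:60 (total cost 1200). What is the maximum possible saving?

330

Current plan cost = 30·7 + 40·2 + 70·7 + 60·7 = 1200.
Optimal plan:
  P to Utica: 70 TEU
  Q to Boise: 30 TEU
  Q to Utica: 40 TEU
  R to Utica: 60 TEU
Optimal cost = 870.
Saving = 1200 − 870 = 330.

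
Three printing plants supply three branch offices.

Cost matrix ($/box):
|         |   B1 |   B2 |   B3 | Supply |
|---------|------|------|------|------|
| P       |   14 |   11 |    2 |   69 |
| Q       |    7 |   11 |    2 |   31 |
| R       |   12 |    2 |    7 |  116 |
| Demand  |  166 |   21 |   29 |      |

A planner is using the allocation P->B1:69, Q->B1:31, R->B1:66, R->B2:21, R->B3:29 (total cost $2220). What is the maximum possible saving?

203

Current plan cost = 69·14 + 31·7 + 66·12 + 21·2 + 29·7 = $2220.
Optimal plan:
  P->B1: 40 boxes
  P->B3: 29 boxes
  Q->B1: 31 boxes
  R->B1: 95 boxes
  R->B2: 21 boxes
Optimal cost = $2017.
Saving = 2220 − 2017 = $203.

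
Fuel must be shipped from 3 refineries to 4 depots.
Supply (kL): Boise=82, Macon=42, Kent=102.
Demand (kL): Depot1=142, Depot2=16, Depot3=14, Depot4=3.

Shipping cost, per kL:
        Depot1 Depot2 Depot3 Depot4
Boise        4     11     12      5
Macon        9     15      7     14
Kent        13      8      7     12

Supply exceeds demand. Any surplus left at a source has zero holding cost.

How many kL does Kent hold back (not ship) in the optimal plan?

51

An optimal plan:
  Boise→Depot1: 82 × 4 = 328
  Macon→Depot1: 42 × 9 = 378
  Kent→Depot1: 18 × 13 = 234
  Kent→Depot2: 16 × 8 = 128
  Kent→Depot3: 14 × 7 = 98
  Kent→Depot4: 3 × 12 = 36
Total cost = 1202.
Kent ships 51 of its 102, leaving 51.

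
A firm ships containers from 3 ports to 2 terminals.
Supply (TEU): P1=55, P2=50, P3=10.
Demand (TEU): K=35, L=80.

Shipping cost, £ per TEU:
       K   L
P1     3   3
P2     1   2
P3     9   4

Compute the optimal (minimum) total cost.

270

A cheapest plan:
  P1→L: 55 × £3 = £165
  P2→K: 35 × £1 = £35
  P2→L: 15 × £2 = £30
  P3→L: 10 × £4 = £40
Total = 165 + 35 + 30 + 40 = £270.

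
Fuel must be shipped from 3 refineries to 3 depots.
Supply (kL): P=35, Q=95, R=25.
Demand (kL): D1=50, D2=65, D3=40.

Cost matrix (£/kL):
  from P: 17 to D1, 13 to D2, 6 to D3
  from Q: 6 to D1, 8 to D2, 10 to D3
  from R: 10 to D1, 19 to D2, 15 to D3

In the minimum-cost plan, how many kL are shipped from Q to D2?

65

Optimal shipments:
  P to D3: 35 × £6 = £210
  Q to D1: 25 × £6 = £150
  Q to D2: 65 × £8 = £520
  Q to D3: 5 × £10 = £50
  R to D1: 25 × £10 = £250
Total cost = £1180.
So Q→D2 carries 65 kL.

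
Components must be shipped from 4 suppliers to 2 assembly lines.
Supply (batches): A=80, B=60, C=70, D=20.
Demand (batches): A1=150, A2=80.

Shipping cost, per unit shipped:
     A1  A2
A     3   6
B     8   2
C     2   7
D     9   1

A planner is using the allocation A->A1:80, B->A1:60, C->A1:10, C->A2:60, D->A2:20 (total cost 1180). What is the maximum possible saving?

660

Current plan cost = 80·3 + 60·8 + 10·2 + 60·7 + 20·1 = 1180.
Optimal plan:
  A→A1: 80 × 3 = 240
  B→A2: 60 × 2 = 120
  C→A1: 70 × 2 = 140
  D→A2: 20 × 1 = 20
Optimal cost = 520.
Saving = 1180 − 520 = 660.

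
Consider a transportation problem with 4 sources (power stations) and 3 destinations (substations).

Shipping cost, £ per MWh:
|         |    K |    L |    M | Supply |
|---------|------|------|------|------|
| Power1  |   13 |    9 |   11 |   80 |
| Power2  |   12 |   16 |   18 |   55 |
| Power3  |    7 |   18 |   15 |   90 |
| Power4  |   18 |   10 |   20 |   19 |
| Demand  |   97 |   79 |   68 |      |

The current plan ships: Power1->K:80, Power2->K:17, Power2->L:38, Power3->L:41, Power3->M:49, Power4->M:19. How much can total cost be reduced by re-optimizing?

Current plan cost = 80·13 + 17·12 + 38·16 + 41·18 + 49·15 + 19·20 = £3705.
Optimal plan:
  Power1->L: 60 MWh
  Power1->M: 20 MWh
  Power2->K: 7 MWh
  Power2->M: 48 MWh
  Power3->K: 90 MWh
  Power4->L: 19 MWh
Optimal cost = £2528.
Saving = 3705 − 2528 = £1177.

1177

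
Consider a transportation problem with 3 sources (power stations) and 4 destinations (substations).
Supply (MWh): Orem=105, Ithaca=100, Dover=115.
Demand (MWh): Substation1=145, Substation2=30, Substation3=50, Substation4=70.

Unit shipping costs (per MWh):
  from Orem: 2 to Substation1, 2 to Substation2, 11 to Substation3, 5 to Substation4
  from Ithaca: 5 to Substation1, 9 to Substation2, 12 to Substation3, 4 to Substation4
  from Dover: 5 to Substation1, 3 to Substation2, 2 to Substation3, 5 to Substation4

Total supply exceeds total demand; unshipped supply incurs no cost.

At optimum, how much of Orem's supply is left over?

An optimal plan:
  Orem to Substation1: 105 × 2 = 210
  Ithaca to Substation1: 30 × 5 = 150
  Ithaca to Substation4: 70 × 4 = 280
  Dover to Substation1: 10 × 5 = 50
  Dover to Substation2: 30 × 3 = 90
  Dover to Substation3: 50 × 2 = 100
Total cost = 880.
Orem ships 105 of its 105, leaving 0.

0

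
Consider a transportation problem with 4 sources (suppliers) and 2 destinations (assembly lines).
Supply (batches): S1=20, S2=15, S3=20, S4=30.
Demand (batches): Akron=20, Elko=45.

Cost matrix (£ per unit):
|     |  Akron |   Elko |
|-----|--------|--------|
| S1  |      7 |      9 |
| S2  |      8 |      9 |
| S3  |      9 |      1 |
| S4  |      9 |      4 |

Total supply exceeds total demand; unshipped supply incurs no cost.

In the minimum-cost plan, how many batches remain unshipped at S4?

Minimum-cost shipments:
  S1 to Akron: 20 × £7 = £140
  S3 to Elko: 20 × £1 = £20
  S4 to Elko: 25 × £4 = £100
Total cost = £260.
S4 ships 25 of its 30, leaving 5.

5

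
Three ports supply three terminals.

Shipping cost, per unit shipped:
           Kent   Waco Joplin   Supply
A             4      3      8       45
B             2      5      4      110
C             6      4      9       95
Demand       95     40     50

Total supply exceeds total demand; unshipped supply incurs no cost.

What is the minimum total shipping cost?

One minimum-cost allocation:
  A->Kent: 35 × 4 = 140
  A->Waco: 10 × 3 = 30
  B->Kent: 60 × 2 = 120
  B->Joplin: 50 × 4 = 200
  C->Waco: 30 × 4 = 120
Total = 140 + 30 + 120 + 200 + 120 = 610.
(Supply check: A ships 45; B ships 110; C ships 30.)

610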